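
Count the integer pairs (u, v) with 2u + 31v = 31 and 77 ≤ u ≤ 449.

12

gcd(31, 2):
  31 = 15*2 + 1
  2 = 2*1
so gcd(31, 2) = 1.
Back-substitute for Bézout coefficients:
  1 = 31 - 15*2
  ... = 2*(-15) + 31*(1)
Scale by 31: particular solution (-465, 31); reduce u mod 31: (0, 1).
General solution: u = 0 + 31t, v = 1 - 2t for integer t.
77 ≤ 0 + 31t ≤ 449 gives t ∈ [3, 14], which is 12 values.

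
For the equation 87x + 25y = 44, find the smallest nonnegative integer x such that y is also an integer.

12

gcd(87, 25):
  87 = 3×25 + 12
  25 = 2×12 + 1
  12 = 12×1
so gcd(87, 25) = 1.
1 divides 44, so solutions exist.
Back-substitute for Bézout coefficients:
  1 = 25 - 2×12
  ... = 87×(-2) + 25×(7)
Scale by 44/1 = 44: (x₀, y₀) = (-88, 308).
General solution: x = -88 + 25t, y = 308 - 87t for integer t.
x ≥ 0: smallest is -88 mod 25 = 12 (at t = 4), with y = -40.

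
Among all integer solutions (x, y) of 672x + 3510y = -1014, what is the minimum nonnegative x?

338

gcd(3510, 672):
  3510 = 5×672 + 150
  672 = 4×150 + 72
  150 = 2×72 + 6
  72 = 12×6
so gcd(3510, 672) = 6.
6 divides -1014, so solutions exist.
Back-substitute for Bézout coefficients:
  6 = 150 - 2×72
  ... = 672×(-47) + 3510×(9)
Scale by -1014/6 = -169: (x₀, y₀) = (7943, -1521).
General solution: x = 7943 + 585t, y = -1521 - 112t for integer t.
x ≥ 0: smallest is 7943 mod 585 = 338 (at t = -13), with y = -65.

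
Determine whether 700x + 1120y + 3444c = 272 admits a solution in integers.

no

gcd(1120, 700):
  1120 = 1*700 + 420
  700 = 1*420 + 280
  420 = 1*280 + 140
  280 = 2*140
so gcd(1120, 700) = 140.
gcd(140, 3444) = 28.
28 does not divide 272 (remainder 20), so no integer solutions.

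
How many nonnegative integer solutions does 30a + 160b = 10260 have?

gcd(160, 30) = 10  (160 = 5*30 + 10, 30 = 3*10).
Back-substituting, 30*(-5) + 160*(1) = 10.
Scale by 1026: one solution is (-5130, 1026). Reduce a mod 16: (6, 63).
General: a = 6 + 16t, b = 63 - 3t.
a ≥ 0 ⇒ t ≥ 0; b ≥ 0 ⇒ t ≤ 21. So t ∈ [0, 21]: 22 solutions.

22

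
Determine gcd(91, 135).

1

gcd(135, 91):
  135 = 1×91 + 44
  91 = 2×44 + 3
  44 = 14×3 + 2
  3 = 1×2 + 1
  2 = 2×1
so gcd(135, 91) = 1.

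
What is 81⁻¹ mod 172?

17

gcd(172, 81) = 1.
By Bézout, 81·(17) + 172·(-8) = 1.
So 81·17 ≡ 1 (mod 172), and 17 mod 172 = 17.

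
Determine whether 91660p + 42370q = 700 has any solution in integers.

gcd(91660, 42370) = 10  (91660 = 2×42370 + 6920, 42370 = 6×6920 + 850, 6920 = 8×850 + 120, 850 = 7×120 + 10, 120 = 12×10).
10 divides 700, so integer solutions exist.

yes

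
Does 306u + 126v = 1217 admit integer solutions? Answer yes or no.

no

gcd(306, 126) = 18  (306 = 2*126 + 54, 126 = 2*54 + 18, 54 = 3*18).
18 does not divide 1217 (remainder 11), so no integer solutions.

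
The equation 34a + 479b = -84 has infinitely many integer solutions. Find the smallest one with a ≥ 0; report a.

392

gcd(479, 34):
  479 = 14*34 + 3
  34 = 11*3 + 1
  3 = 3*1
so gcd(479, 34) = 1.
1 divides -84, so solutions exist.
Back-substitute for Bézout coefficients:
  1 = 34 - 11*3
  ... = 34*(155) + 479*(-11)
Scale by -84/1 = -84: (a₀, b₀) = (-13020, 924).
General solution: a = -13020 + 479t, b = 924 - 34t for integer t.
a ≥ 0: smallest is -13020 mod 479 = 392 (at t = 28), with b = -28.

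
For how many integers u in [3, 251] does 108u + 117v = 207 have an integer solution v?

20

gcd(117, 108) = 9.
By Bézout, 108·(-1) + 117·(1) = 9.
Particular solution: (3, -1).
General solution: u = 3 + 13t, v = -1 - 12t for integer t.
3 ≤ 3 + 13t ≤ 251 gives t ∈ [0, 19], which is 20 values.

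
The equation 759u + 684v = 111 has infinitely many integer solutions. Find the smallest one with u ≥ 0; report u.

193

gcd(759, 684):
  759 = 1×684 + 75
  684 = 9×75 + 9
  75 = 8×9 + 3
  9 = 3×3
so gcd(759, 684) = 3.
3 divides 111, so solutions exist.
Back-substitute for Bézout coefficients:
  3 = 75 - 8×9
  ... = 759×(73) + 684×(-81)
Scale by 111/3 = 37: (u₀, v₀) = (2701, -2997).
General solution: u = 2701 + 228t, v = -2997 - 253t for integer t.
u ≥ 0: smallest is 2701 mod 228 = 193 (at t = -11), with v = -214.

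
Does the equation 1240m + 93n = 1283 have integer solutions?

gcd(1240, 93) = 31.
31 does not divide 1283 (remainder 12), so no integer solutions.

no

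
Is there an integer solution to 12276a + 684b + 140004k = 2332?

no

gcd(12276, 684) = 36.
gcd(36, 140004) = 36.
36 does not divide 2332 (remainder 28), so no integer solutions.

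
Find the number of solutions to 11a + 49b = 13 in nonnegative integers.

gcd(49, 11) = 1  (49 = 4*11 + 5, 11 = 2*5 + 1, 5 = 5*1).
Back-substituting, 11*(9) + 49*(-2) = 1.
Scale by 13: one solution is (117, -26). Reduce a mod 49: (19, -4).
General: a = 19 + 49t, b = -4 - 11t.
a ≥ 0 ⇒ t ≥ 0; b ≥ 0 ⇒ t ≤ -1. So t ∈ [0, -1]: 0 solutions.

0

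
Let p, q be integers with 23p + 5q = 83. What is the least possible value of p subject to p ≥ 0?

1

gcd(23, 5) = 1.
1 divides 83, so solutions exist.
By Bézout, 23×(2) + 5×(-9) = 1.
Scale by 83/1 = 83: (p₀, q₀) = (166, -747).
General solution: p = 166 + 5t, q = -747 - 23t for integer t.
p ≥ 0: smallest is 166 mod 5 = 1 (at t = -33), with q = 12.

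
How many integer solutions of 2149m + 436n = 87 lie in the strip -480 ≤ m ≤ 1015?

gcd(2149, 436):
  2149 = 4·436 + 405
  436 = 1·405 + 31
  405 = 13·31 + 2
  31 = 15·2 + 1
  2 = 2·1
so gcd(2149, 436) = 1.
Back-substitute for Bézout coefficients:
  1 = 31 - 15·2
  ... = 2149·(-211) + 436·(1040)
Scale by 87: particular solution (-18357, 90480); reduce m mod 436: (391, -1927).
General solution: m = 391 + 436t, n = -1927 - 2149t for integer t.
-480 ≤ 391 + 436t ≤ 1015 gives t ∈ [-1, 1], which is 3 values.

3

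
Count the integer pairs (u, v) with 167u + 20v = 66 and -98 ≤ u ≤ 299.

gcd(167, 20) = 1  (167 = 8·20 + 7, 20 = 2·7 + 6, 7 = 1·6 + 1, 6 = 6·1).
Back-substituting, 167·(3) + 20·(-25) = 1.
Scale by 66: particular solution (198, -1650); reduce u mod 20: (18, -147).
General solution: u = 18 + 20t, v = -147 - 167t for integer t.
-98 ≤ 18 + 20t ≤ 299 gives t ∈ [-5, 14], which is 20 values.

20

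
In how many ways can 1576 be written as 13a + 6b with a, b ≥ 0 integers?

gcd(13, 6) = 1.
By Bézout, 13×(1) + 6×(-2) = 1.
One solution: (4, 254).
General: a = 4 + 6t, b = 254 - 13t.
a ≥ 0 ⇒ t ≥ 0; b ≥ 0 ⇒ t ≤ 19. So t ∈ [0, 19]: 20 solutions.

20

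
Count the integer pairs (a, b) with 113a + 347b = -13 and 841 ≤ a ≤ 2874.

5

gcd(347, 113) = 1  (347 = 3×113 + 8, 113 = 14×8 + 1, 8 = 8×1).
Back-substituting, 113×(43) + 347×(-14) = 1.
Scale by -13: particular solution (-559, 182); reduce a mod 347: (135, -44).
General solution: a = 135 + 347t, b = -44 - 113t for integer t.
841 ≤ 135 + 347t ≤ 2874 gives t ∈ [3, 7], which is 5 values.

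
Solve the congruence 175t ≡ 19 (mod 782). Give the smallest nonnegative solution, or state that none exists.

gcd(782, 175):
  782 = 4*175 + 82
  175 = 2*82 + 11
  82 = 7*11 + 5
  11 = 2*5 + 1
  5 = 5*1
so gcd(782, 175) = 1.
1 divides 19, so solutions exist.
Back-substitute for Bézout coefficients:
  1 = 11 - 2*5
  ... = 175*(143) + 782*(-32)
So 175*(143) ≡ 1 (mod 782); multiply by 19: t ≡ 2717 (mod 782).
Smallest nonnegative: t = 2717 mod 782 = 371.

371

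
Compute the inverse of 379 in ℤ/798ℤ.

gcd(798, 379):
  798 = 2*379 + 40
  379 = 9*40 + 19
  40 = 2*19 + 2
  19 = 9*2 + 1
  2 = 2*1
so gcd(798, 379) = 1.
Back-substitute for Bézout coefficients:
  1 = 19 - 9*2
  ... = 379*(379) + 798*(-180)
So 379*379 ≡ 1 (mod 798), and 379 mod 798 = 379.

379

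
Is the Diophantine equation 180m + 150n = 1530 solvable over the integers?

yes

gcd(180, 150) = 30  (180 = 1*150 + 30, 150 = 5*30).
30 divides 1530, so integer solutions exist.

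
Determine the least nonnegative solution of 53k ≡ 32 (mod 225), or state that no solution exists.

gcd(225, 53) = 1.
1 divides 32, so solutions exist.
By Bézout, 53×(17) + 225×(-4) = 1.
So 53×(17) ≡ 1 (mod 225); multiply by 32: k ≡ 544 (mod 225).
Smallest nonnegative: k = 544 mod 225 = 94.

94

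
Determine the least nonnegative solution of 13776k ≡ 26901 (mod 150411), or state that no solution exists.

33554

gcd(150411, 13776) = 3.
3 divides 26901, so solutions exist.
By Bézout, 13776*(-7086) + 150411*(649) = 3.
So 13776*(-7086) ≡ 3 (mod 150411); multiply by 8967: k ≡ -63540162 (mod 50137).
Smallest nonnegative: k = -63540162 mod 50137 = 33554.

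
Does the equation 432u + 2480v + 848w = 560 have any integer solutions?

yes

gcd(2480, 432) = 16  (2480 = 5×432 + 320, 432 = 1×320 + 112, 320 = 2×112 + 96, 112 = 1×96 + 16, 96 = 6×16).
gcd(16, 848) = 16.
16 divides 560, so integer solutions exist.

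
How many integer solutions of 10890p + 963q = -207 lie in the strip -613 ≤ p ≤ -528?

0

gcd(10890, 963):
  10890 = 11·963 + 297
  963 = 3·297 + 72
  297 = 4·72 + 9
  72 = 8·9
so gcd(10890, 963) = 9.
Back-substitute for Bézout coefficients:
  9 = 297 - 4·72
  ... = 10890·(13) + 963·(-147)
Scale by -23: particular solution (-299, 3381); reduce p mod 107: (22, -249).
General solution: p = 22 + 107t, q = -249 - 1210t for integer t.
-613 ≤ 22 + 107t ≤ -528 gives t ∈ [-5, -6], which is 0 values.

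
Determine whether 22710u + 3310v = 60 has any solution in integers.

yes

gcd(22710, 3310) = 10  (22710 = 6×3310 + 2850, 3310 = 1×2850 + 460, 2850 = 6×460 + 90, 460 = 5×90 + 10, 90 = 9×10).
10 divides 60, so integer solutions exist.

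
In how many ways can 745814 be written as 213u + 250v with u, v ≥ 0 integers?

gcd(250, 213):
  250 = 1*213 + 37
  213 = 5*37 + 28
  37 = 1*28 + 9
  28 = 3*9 + 1
  9 = 9*1
so gcd(250, 213) = 1.
Back-substitute for Bézout coefficients:
  1 = 28 - 3*9
  ... = 213*(27) + 250*(-23)
Scale by 745814: one solution is (20136978, -17153722). Reduce u mod 250: (228, 2789).
General: u = 228 + 250t, v = 2789 - 213t.
u ≥ 0 ⇒ t ≥ 0; v ≥ 0 ⇒ t ≤ 13. So t ∈ [0, 13]: 14 solutions.

14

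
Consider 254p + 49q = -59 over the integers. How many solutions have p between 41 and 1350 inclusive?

26

gcd(254, 49):
  254 = 5×49 + 9
  49 = 5×9 + 4
  9 = 2×4 + 1
  4 = 4×1
so gcd(254, 49) = 1.
Back-substitute for Bézout coefficients:
  1 = 9 - 2×4
  ... = 254×(11) + 49×(-57)
Scale by -59: particular solution (-649, 3363); reduce p mod 49: (37, -193).
General solution: p = 37 + 49t, q = -193 - 254t for integer t.
41 ≤ 37 + 49t ≤ 1350 gives t ∈ [1, 26], which is 26 values.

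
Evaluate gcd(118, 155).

gcd(155, 118):
  155 = 1·118 + 37
  118 = 3·37 + 7
  37 = 5·7 + 2
  7 = 3·2 + 1
  2 = 2·1
so gcd(155, 118) = 1.

1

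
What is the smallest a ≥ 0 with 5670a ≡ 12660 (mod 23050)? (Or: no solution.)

673

gcd(23050, 5670) = 10  (23050 = 4·5670 + 370, 5670 = 15·370 + 120, 370 = 3·120 + 10, 120 = 12·10).
10 divides 12660, so solutions exist.
Back-substituting, 5670·(-187) + 23050·(46) = 10.
So 5670·(-187) ≡ 10 (mod 23050); multiply by 1266: a ≡ -236742 (mod 2305).
Smallest nonnegative: a = -236742 mod 2305 = 673.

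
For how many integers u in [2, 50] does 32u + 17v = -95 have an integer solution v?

gcd(32, 17) = 1.
By Bézout, 32·(8) + 17·(-15) = 1.
Particular solution: (5, -15).
General solution: u = 5 + 17t, v = -15 - 32t for integer t.
2 ≤ 5 + 17t ≤ 50 gives t ∈ [0, 2], which is 3 values.

3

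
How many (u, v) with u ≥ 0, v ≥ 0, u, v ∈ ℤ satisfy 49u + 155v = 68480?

9

gcd(155, 49) = 1.
By Bézout, 49·(19) + 155·(-6) = 1.
One solution: (50, 426).
General: u = 50 + 155t, v = 426 - 49t.
u ≥ 0 ⇒ t ≥ 0; v ≥ 0 ⇒ t ≤ 8. So t ∈ [0, 8]: 9 solutions.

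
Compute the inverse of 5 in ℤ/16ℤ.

13

gcd(16, 5) = 1.
By Bézout, 5·(-3) + 16·(1) = 1.
So 5·-3 ≡ 1 (mod 16), and -3 mod 16 = 13.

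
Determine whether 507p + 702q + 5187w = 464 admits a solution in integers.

gcd(702, 507) = 39  (702 = 1*507 + 195, 507 = 2*195 + 117, 195 = 1*117 + 78, 117 = 1*78 + 39, 78 = 2*39).
gcd(39, 5187) = 39.
39 does not divide 464 (remainder 35), so no integer solutions.

no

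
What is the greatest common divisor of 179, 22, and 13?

1

gcd(179, 22) = 1  (179 = 8*22 + 3, 22 = 7*3 + 1, 3 = 3*1).
gcd(1, 13) = 1.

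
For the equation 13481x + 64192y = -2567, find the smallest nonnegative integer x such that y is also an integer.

gcd(64192, 13481) = 17  (64192 = 4*13481 + 10268, 13481 = 1*10268 + 3213, 10268 = 3*3213 + 629, 3213 = 5*629 + 68, 629 = 9*68 + 17, 68 = 4*17).
17 divides -2567, so solutions exist.
Back-substituting, 13481*(-919) + 64192*(193) = 17.
Scale by -2567/17 = -151: (x₀, y₀) = (138769, -29143).
General solution: x = 138769 + 3776t, y = -29143 - 793t for integer t.
x ≥ 0: smallest is 138769 mod 3776 = 2833 (at t = -36), with y = -595.

2833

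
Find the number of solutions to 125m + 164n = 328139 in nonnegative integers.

gcd(164, 125) = 1  (164 = 1×125 + 39, 125 = 3×39 + 8, 39 = 4×8 + 7, 8 = 1×7 + 1, 7 = 7×1).
Back-substituting, 125×(21) + 164×(-16) = 1.
Scale by 328139: one solution is (6890919, -5250224). Reduce m mod 164: (131, 1901).
General: m = 131 + 164t, n = 1901 - 125t.
m ≥ 0 ⇒ t ≥ 0; n ≥ 0 ⇒ t ≤ 15. So t ∈ [0, 15]: 16 solutions.

16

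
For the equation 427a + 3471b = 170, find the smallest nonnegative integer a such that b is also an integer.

gcd(3471, 427) = 1  (3471 = 8·427 + 55, 427 = 7·55 + 42, 55 = 1·42 + 13, 42 = 3·13 + 3, 13 = 4·3 + 1, 3 = 3·1).
1 divides 170, so solutions exist.
Back-substituting, 427·(-1073) + 3471·(132) = 1.
Scale by 170/1 = 170: (a₀, b₀) = (-182410, 22440).
General solution: a = -182410 + 3471t, b = 22440 - 427t for integer t.
a ≥ 0: smallest is -182410 mod 3471 = 1553 (at t = 53), with b = -191.

1553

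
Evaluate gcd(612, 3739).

gcd(3739, 612) = 1  (3739 = 6*612 + 67, 612 = 9*67 + 9, 67 = 7*9 + 4, 9 = 2*4 + 1, 4 = 4*1).

1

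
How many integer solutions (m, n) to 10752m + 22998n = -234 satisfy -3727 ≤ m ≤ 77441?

21

gcd(22998, 10752) = 6.
By Bézout, 10752×(939) + 22998×(-439) = 6.
Particular solution: (1709, -799).
General solution: m = 1709 + 3833t, n = -799 - 1792t for integer t.
-3727 ≤ 1709 + 3833t ≤ 77441 gives t ∈ [-1, 19], which is 21 values.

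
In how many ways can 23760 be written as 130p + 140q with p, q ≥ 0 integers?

gcd(140, 130):
  140 = 1*130 + 10
  130 = 13*10
so gcd(140, 130) = 10.
Back-substitute for Bézout coefficients:
  10 = 140 - 1*130
  ... = 130*(-1) + 140*(1)
Scale by 2376: one solution is (-2376, 2376). Reduce p mod 14: (4, 166).
General: p = 4 + 14t, q = 166 - 13t.
p ≥ 0 ⇒ t ≥ 0; q ≥ 0 ⇒ t ≤ 12. So t ∈ [0, 12]: 13 solutions.

13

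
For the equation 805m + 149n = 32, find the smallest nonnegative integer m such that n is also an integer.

gcd(805, 149):
  805 = 5·149 + 60
  149 = 2·60 + 29
  60 = 2·29 + 2
  29 = 14·2 + 1
  2 = 2·1
so gcd(805, 149) = 1.
1 divides 32, so solutions exist.
Back-substitute for Bézout coefficients:
  1 = 29 - 14·2
  ... = 805·(-72) + 149·(389)
Scale by 32/1 = 32: (m₀, n₀) = (-2304, 12448).
General solution: m = -2304 + 149t, n = 12448 - 805t for integer t.
m ≥ 0: smallest is -2304 mod 149 = 80 (at t = 16), with n = -432.

80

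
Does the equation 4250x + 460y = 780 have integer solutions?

gcd(4250, 460) = 10  (4250 = 9·460 + 110, 460 = 4·110 + 20, 110 = 5·20 + 10, 20 = 2·10).
10 divides 780, so integer solutions exist.

yes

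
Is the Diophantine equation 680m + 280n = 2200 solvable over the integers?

gcd(680, 280) = 40  (680 = 2*280 + 120, 280 = 2*120 + 40, 120 = 3*40).
40 divides 2200, so integer solutions exist.

yes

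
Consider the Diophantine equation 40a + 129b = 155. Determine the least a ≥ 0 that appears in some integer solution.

gcd(129, 40) = 1  (129 = 3*40 + 9, 40 = 4*9 + 4, 9 = 2*4 + 1, 4 = 4*1).
1 divides 155, so solutions exist.
Back-substituting, 40*(-29) + 129*(9) = 1.
Scale by 155/1 = 155: (a₀, b₀) = (-4495, 1395).
General solution: a = -4495 + 129t, b = 1395 - 40t for integer t.
a ≥ 0: smallest is -4495 mod 129 = 20 (at t = 35), with b = -5.

20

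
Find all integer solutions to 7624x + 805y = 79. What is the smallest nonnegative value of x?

716

gcd(7624, 805) = 1.
1 divides 79, so solutions exist.
By Bézout, 7624×(274) + 805×(-2595) = 1.
Scale by 79/1 = 79: (x₀, y₀) = (21646, -205005).
General solution: x = 21646 + 805t, y = -205005 - 7624t for integer t.
x ≥ 0: smallest is 21646 mod 805 = 716 (at t = -26), with y = -6781.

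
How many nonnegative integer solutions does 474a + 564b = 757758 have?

gcd(564, 474) = 6  (564 = 1×474 + 90, 474 = 5×90 + 24, 90 = 3×24 + 18, 24 = 1×18 + 6, 18 = 3×6).
Back-substituting, 474×(25) + 564×(-21) = 6.
Scale by 126293: one solution is (3157325, -2652153). Reduce a mod 94: (53, 1299).
General: a = 53 + 94t, b = 1299 - 79t.
a ≥ 0 ⇒ t ≥ 0; b ≥ 0 ⇒ t ≤ 16. So t ∈ [0, 16]: 17 solutions.

17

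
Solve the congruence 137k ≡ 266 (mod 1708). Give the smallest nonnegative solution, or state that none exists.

gcd(1708, 137):
  1708 = 12*137 + 64
  137 = 2*64 + 9
  64 = 7*9 + 1
  9 = 9*1
so gcd(1708, 137) = 1.
1 divides 266, so solutions exist.
Back-substitute for Bézout coefficients:
  1 = 64 - 7*9
  ... = 137*(-187) + 1708*(15)
So 137*(-187) ≡ 1 (mod 1708); multiply by 266: k ≡ -49742 (mod 1708).
Smallest nonnegative: k = -49742 mod 1708 = 1498.

1498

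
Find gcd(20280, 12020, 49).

gcd(20280, 12020) = 20  (20280 = 1×12020 + 8260, 12020 = 1×8260 + 3760, 8260 = 2×3760 + 740, 3760 = 5×740 + 60, 740 = 12×60 + 20, 60 = 3×20).
gcd(20, 49) = 1.

1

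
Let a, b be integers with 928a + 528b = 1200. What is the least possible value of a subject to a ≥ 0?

gcd(928, 528) = 16  (928 = 1·528 + 400, 528 = 1·400 + 128, 400 = 3·128 + 16, 128 = 8·16).
16 divides 1200, so solutions exist.
Back-substituting, 928·(4) + 528·(-7) = 16.
Scale by 1200/16 = 75: (a₀, b₀) = (300, -525).
General solution: a = 300 + 33t, b = -525 - 58t for integer t.
a ≥ 0: smallest is 300 mod 33 = 3 (at t = -9), with b = -3.

3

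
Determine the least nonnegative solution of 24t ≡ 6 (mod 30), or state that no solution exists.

gcd(30, 24) = 6.
6 divides 6, so solutions exist.
By Bézout, 24·(-1) + 30·(1) = 6.
So 24·(-1) ≡ 6 (mod 30); multiply by 1: t ≡ -1 (mod 5).
Smallest nonnegative: t = -1 mod 5 = 4.

4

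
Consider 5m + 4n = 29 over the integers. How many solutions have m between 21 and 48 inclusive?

gcd(5, 4) = 1  (5 = 1·4 + 1, 4 = 4·1).
Back-substituting, 5·(1) + 4·(-1) = 1.
Scale by 29: particular solution (29, -29); reduce m mod 4: (1, 6).
General solution: m = 1 + 4t, n = 6 - 5t for integer t.
21 ≤ 1 + 4t ≤ 48 gives t ∈ [5, 11], which is 7 values.

7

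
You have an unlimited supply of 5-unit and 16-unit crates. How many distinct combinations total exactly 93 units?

1

Need nonnegative integers with 5j + 16k = 93.
gcd(5, 16) = 1, and 5·(-3) + 16·(1) = 1.
So (j₀, k₀) = (-279, 93); general j = -279 + 16t, k = 93 - 5t.
j ≥ 0 ⇒ t ≥ 18; k ≥ 0 ⇒ t ≤ 18. That's 1 value of t.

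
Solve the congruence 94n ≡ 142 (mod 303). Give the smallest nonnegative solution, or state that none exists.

gcd(303, 94) = 1.
1 divides 142, so solutions exist.
By Bézout, 94×(-29) + 303×(9) = 1.
So 94×(-29) ≡ 1 (mod 303); multiply by 142: n ≡ -4118 (mod 303).
Smallest nonnegative: n = -4118 mod 303 = 124.

124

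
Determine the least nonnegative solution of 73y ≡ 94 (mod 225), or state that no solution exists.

gcd(225, 73) = 1.
1 divides 94, so solutions exist.
By Bézout, 73*(37) + 225*(-12) = 1.
So 73*(37) ≡ 1 (mod 225); multiply by 94: y ≡ 3478 (mod 225).
Smallest nonnegative: y = 3478 mod 225 = 103.

103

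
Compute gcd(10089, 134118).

gcd(134118, 10089):
  134118 = 13×10089 + 2961
  10089 = 3×2961 + 1206
  2961 = 2×1206 + 549
  1206 = 2×549 + 108
  549 = 5×108 + 9
  108 = 12×9
so gcd(134118, 10089) = 9.

9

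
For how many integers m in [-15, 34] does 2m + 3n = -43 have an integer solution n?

gcd(3, 2):
  3 = 1·2 + 1
  2 = 2·1
so gcd(3, 2) = 1.
Back-substitute for Bézout coefficients:
  1 = 3 - 1·2
  ... = 2·(-1) + 3·(1)
Scale by -43: particular solution (43, -43); reduce m mod 3: (1, -15).
General solution: m = 1 + 3t, n = -15 - 2t for integer t.
-15 ≤ 1 + 3t ≤ 34 gives t ∈ [-5, 11], which is 17 values.

17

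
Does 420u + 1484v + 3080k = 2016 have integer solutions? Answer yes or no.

yes

gcd(1484, 420) = 28.
gcd(28, 3080) = 28.
28 divides 2016, so integer solutions exist.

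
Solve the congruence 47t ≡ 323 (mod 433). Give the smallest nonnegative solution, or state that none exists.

99

gcd(433, 47):
  433 = 9·47 + 10
  47 = 4·10 + 7
  10 = 1·7 + 3
  7 = 2·3 + 1
  3 = 3·1
so gcd(433, 47) = 1.
1 divides 323, so solutions exist.
Back-substitute for Bézout coefficients:
  1 = 7 - 2·3
  ... = 47·(129) + 433·(-14)
So 47·(129) ≡ 1 (mod 433); multiply by 323: t ≡ 41667 (mod 433).
Smallest nonnegative: t = 41667 mod 433 = 99.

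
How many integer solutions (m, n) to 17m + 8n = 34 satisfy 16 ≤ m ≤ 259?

31

gcd(17, 8):
  17 = 2×8 + 1
  8 = 8×1
so gcd(17, 8) = 1.
Back-substitute for Bézout coefficients:
  1 = 17 - 2×8
  ... = 17×(1) + 8×(-2)
Scale by 34: particular solution (34, -68); reduce m mod 8: (2, 0).
General solution: m = 2 + 8t, n = 0 - 17t for integer t.
16 ≤ 2 + 8t ≤ 259 gives t ∈ [2, 32], which is 31 values.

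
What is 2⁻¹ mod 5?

3

gcd(5, 2) = 1  (5 = 2*2 + 1, 2 = 2*1).
Back-substituting, 2*(-2) + 5*(1) = 1.
So 2*-2 ≡ 1 (mod 5), and -2 mod 5 = 3.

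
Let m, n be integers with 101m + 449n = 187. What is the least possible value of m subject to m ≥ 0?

gcd(449, 101) = 1.
1 divides 187, so solutions exist.
By Bézout, 101·(-40) + 449·(9) = 1.
Scale by 187/1 = 187: (m₀, n₀) = (-7480, 1683).
General solution: m = -7480 + 449t, n = 1683 - 101t for integer t.
m ≥ 0: smallest is -7480 mod 449 = 153 (at t = 17), with n = -34.

153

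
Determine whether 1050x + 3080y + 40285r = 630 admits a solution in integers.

gcd(3080, 1050) = 70  (3080 = 2·1050 + 980, 1050 = 1·980 + 70, 980 = 14·70).
gcd(70, 40285) = 35.
35 divides 630, so integer solutions exist.

yes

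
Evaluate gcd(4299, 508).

1

gcd(4299, 508) = 1  (4299 = 8×508 + 235, 508 = 2×235 + 38, 235 = 6×38 + 7, 38 = 5×7 + 3, 7 = 2×3 + 1, 3 = 3×1).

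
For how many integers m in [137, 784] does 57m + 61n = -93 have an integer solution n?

10

gcd(61, 57) = 1  (61 = 1*57 + 4, 57 = 14*4 + 1, 4 = 4*1).
Back-substituting, 57*(15) + 61*(-14) = 1.
Scale by -93: particular solution (-1395, 1302); reduce m mod 61: (8, -9).
General solution: m = 8 + 61t, n = -9 - 57t for integer t.
137 ≤ 8 + 61t ≤ 784 gives t ∈ [3, 12], which is 10 values.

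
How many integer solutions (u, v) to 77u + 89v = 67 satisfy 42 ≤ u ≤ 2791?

31

gcd(89, 77):
  89 = 1×77 + 12
  77 = 6×12 + 5
  12 = 2×5 + 2
  5 = 2×2 + 1
  2 = 2×1
so gcd(89, 77) = 1.
Back-substitute for Bézout coefficients:
  1 = 5 - 2×2
  ... = 77×(37) + 89×(-32)
Scale by 67: particular solution (2479, -2144); reduce u mod 89: (76, -65).
General solution: u = 76 + 89t, v = -65 - 77t for integer t.
42 ≤ 76 + 89t ≤ 2791 gives t ∈ [0, 30], which is 31 values.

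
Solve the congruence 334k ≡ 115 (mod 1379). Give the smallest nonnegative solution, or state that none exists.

310

gcd(1379, 334):
  1379 = 4×334 + 43
  334 = 7×43 + 33
  43 = 1×33 + 10
  33 = 3×10 + 3
  10 = 3×3 + 1
  3 = 3×1
so gcd(1379, 334) = 1.
1 divides 115, so solutions exist.
Back-substitute for Bézout coefficients:
  1 = 10 - 3×3
  ... = 334×(-417) + 1379×(101)
So 334×(-417) ≡ 1 (mod 1379); multiply by 115: k ≡ -47955 (mod 1379).
Smallest nonnegative: k = -47955 mod 1379 = 310.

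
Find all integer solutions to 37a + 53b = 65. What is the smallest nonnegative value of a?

39

gcd(53, 37):
  53 = 1·37 + 16
  37 = 2·16 + 5
  16 = 3·5 + 1
  5 = 5·1
so gcd(53, 37) = 1.
1 divides 65, so solutions exist.
Back-substitute for Bézout coefficients:
  1 = 16 - 3·5
  ... = 37·(-10) + 53·(7)
Scale by 65/1 = 65: (a₀, b₀) = (-650, 455).
General solution: a = -650 + 53t, b = 455 - 37t for integer t.
a ≥ 0: smallest is -650 mod 53 = 39 (at t = 13), with b = -26.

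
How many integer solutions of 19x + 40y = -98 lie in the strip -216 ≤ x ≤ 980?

30

gcd(40, 19) = 1  (40 = 2·19 + 2, 19 = 9·2 + 1, 2 = 2·1).
Back-substituting, 19·(19) + 40·(-9) = 1.
Scale by -98: particular solution (-1862, 882); reduce x mod 40: (18, -11).
General solution: x = 18 + 40t, y = -11 - 19t for integer t.
-216 ≤ 18 + 40t ≤ 980 gives t ∈ [-5, 24], which is 30 values.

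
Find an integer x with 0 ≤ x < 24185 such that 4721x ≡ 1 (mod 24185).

gcd(24185, 4721) = 1  (24185 = 5×4721 + 580, 4721 = 8×580 + 81, 580 = 7×81 + 13, 81 = 6×13 + 3, 13 = 4×3 + 1, 3 = 3×1).
Back-substituting, 4721×(-7464) + 24185×(1457) = 1.
So 4721×-7464 ≡ 1 (mod 24185), and -7464 mod 24185 = 16721.

16721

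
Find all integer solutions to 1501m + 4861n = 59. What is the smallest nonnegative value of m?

gcd(4861, 1501):
  4861 = 3×1501 + 358
  1501 = 4×358 + 69
  358 = 5×69 + 13
  69 = 5×13 + 4
  13 = 3×4 + 1
  4 = 4×1
so gcd(4861, 1501) = 1.
1 divides 59, so solutions exist.
Back-substitute for Bézout coefficients:
  1 = 13 - 3×4
  ... = 1501×(-1127) + 4861×(348)
Scale by 59/1 = 59: (m₀, n₀) = (-66493, 20532).
General solution: m = -66493 + 4861t, n = 20532 - 1501t for integer t.
m ≥ 0: smallest is -66493 mod 4861 = 1561 (at t = 14), with n = -482.

1561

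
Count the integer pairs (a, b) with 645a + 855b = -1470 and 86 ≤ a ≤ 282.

3

gcd(855, 645):
  855 = 1*645 + 210
  645 = 3*210 + 15
  210 = 14*15
so gcd(855, 645) = 15.
Back-substitute for Bézout coefficients:
  15 = 645 - 3*210
  ... = 645*(4) + 855*(-3)
Scale by -98: particular solution (-392, 294); reduce a mod 57: (7, -7).
General solution: a = 7 + 57t, b = -7 - 43t for integer t.
86 ≤ 7 + 57t ≤ 282 gives t ∈ [2, 4], which is 3 values.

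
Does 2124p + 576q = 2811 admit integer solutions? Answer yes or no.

no

gcd(2124, 576) = 36.
36 does not divide 2811 (remainder 3), so no integer solutions.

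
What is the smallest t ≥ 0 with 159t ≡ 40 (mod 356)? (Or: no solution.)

gcd(356, 159):
  356 = 2×159 + 38
  159 = 4×38 + 7
  38 = 5×7 + 3
  7 = 2×3 + 1
  3 = 3×1
so gcd(356, 159) = 1.
1 divides 40, so solutions exist.
Back-substitute for Bézout coefficients:
  1 = 7 - 2×3
  ... = 159×(103) + 356×(-46)
So 159×(103) ≡ 1 (mod 356); multiply by 40: t ≡ 4120 (mod 356).
Smallest nonnegative: t = 4120 mod 356 = 204.

204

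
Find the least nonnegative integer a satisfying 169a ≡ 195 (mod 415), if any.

65

gcd(415, 169):
  415 = 2×169 + 77
  169 = 2×77 + 15
  77 = 5×15 + 2
  15 = 7×2 + 1
  2 = 2×1
so gcd(415, 169) = 1.
1 divides 195, so solutions exist.
Back-substitute for Bézout coefficients:
  1 = 15 - 7×2
  ... = 169×(194) + 415×(-79)
So 169×(194) ≡ 1 (mod 415); multiply by 195: a ≡ 37830 (mod 415).
Smallest nonnegative: a = 37830 mod 415 = 65.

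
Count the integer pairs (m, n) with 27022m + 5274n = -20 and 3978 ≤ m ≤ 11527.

gcd(27022, 5274) = 2  (27022 = 5×5274 + 652, 5274 = 8×652 + 58, 652 = 11×58 + 14, 58 = 4×14 + 2, 14 = 7×2).
Back-substituting, 27022×(-364) + 5274×(1865) = 2.
Scale by -10: particular solution (3640, -18650); reduce m mod 2637: (1003, -5139).
General solution: m = 1003 + 2637t, n = -5139 - 13511t for integer t.
3978 ≤ 1003 + 2637t ≤ 11527 gives t ∈ [2, 3], which is 2 values.

2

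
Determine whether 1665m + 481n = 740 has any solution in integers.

gcd(1665, 481):
  1665 = 3·481 + 222
  481 = 2·222 + 37
  222 = 6·37
so gcd(1665, 481) = 37.
37 divides 740, so integer solutions exist.

yes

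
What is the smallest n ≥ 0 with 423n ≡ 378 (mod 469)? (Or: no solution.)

420

gcd(469, 423) = 1  (469 = 1·423 + 46, 423 = 9·46 + 9, 46 = 5·9 + 1, 9 = 9·1).
1 divides 378, so solutions exist.
Back-substituting, 423·(-51) + 469·(46) = 1.
So 423·(-51) ≡ 1 (mod 469); multiply by 378: n ≡ -19278 (mod 469).
Smallest nonnegative: n = -19278 mod 469 = 420.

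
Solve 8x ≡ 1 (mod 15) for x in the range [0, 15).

2

gcd(15, 8):
  15 = 1×8 + 7
  8 = 1×7 + 1
  7 = 7×1
so gcd(15, 8) = 1.
Back-substitute for Bézout coefficients:
  1 = 8 - 1×7
  ... = 8×(2) + 15×(-1)
So 8×2 ≡ 1 (mod 15), and 2 mod 15 = 2.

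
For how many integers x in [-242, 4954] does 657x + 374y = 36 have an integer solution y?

14

gcd(657, 374):
  657 = 1*374 + 283
  374 = 1*283 + 91
  283 = 3*91 + 10
  91 = 9*10 + 1
  10 = 10*1
so gcd(657, 374) = 1.
Back-substitute for Bézout coefficients:
  1 = 91 - 9*10
  ... = 657*(-37) + 374*(65)
Scale by 36: particular solution (-1332, 2340); reduce x mod 374: (164, -288).
General solution: x = 164 + 374t, y = -288 - 657t for integer t.
-242 ≤ 164 + 374t ≤ 4954 gives t ∈ [-1, 12], which is 14 values.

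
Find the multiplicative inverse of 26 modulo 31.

6

gcd(31, 26) = 1.
By Bézout, 26*(6) + 31*(-5) = 1.
So 26*6 ≡ 1 (mod 31), and 6 mod 31 = 6.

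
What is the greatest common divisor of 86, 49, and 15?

1

gcd(86, 49) = 1  (86 = 1·49 + 37, 49 = 1·37 + 12, 37 = 3·12 + 1, 12 = 12·1).
gcd(1, 15) = 1.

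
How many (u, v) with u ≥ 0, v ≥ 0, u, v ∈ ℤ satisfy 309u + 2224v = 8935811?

gcd(2224, 309) = 1  (2224 = 7×309 + 61, 309 = 5×61 + 4, 61 = 15×4 + 1, 4 = 4×1).
Back-substituting, 309×(-547) + 2224×(76) = 1.
Scale by 8935811: one solution is (-4887888617, 679121636). Reduce u mod 2224: (791, 3908).
General: u = 791 + 2224t, v = 3908 - 309t.
u ≥ 0 ⇒ t ≥ 0; v ≥ 0 ⇒ t ≤ 12. So t ∈ [0, 12]: 13 solutions.

13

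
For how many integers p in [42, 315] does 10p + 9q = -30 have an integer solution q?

gcd(10, 9):
  10 = 1×9 + 1
  9 = 9×1
so gcd(10, 9) = 1.
Back-substitute for Bézout coefficients:
  1 = 10 - 1×9
  ... = 10×(1) + 9×(-1)
Scale by -30: particular solution (-30, 30); reduce p mod 9: (6, -10).
General solution: p = 6 + 9t, q = -10 - 10t for integer t.
42 ≤ 6 + 9t ≤ 315 gives t ∈ [4, 34], which is 31 values.

31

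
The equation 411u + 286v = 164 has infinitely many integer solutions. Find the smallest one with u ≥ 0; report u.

118

gcd(411, 286):
  411 = 1×286 + 125
  286 = 2×125 + 36
  125 = 3×36 + 17
  36 = 2×17 + 2
  17 = 8×2 + 1
  2 = 2×1
so gcd(411, 286) = 1.
1 divides 164, so solutions exist.
Back-substitute for Bézout coefficients:
  1 = 17 - 8×2
  ... = 411×(135) + 286×(-194)
Scale by 164/1 = 164: (u₀, v₀) = (22140, -31816).
General solution: u = 22140 + 286t, v = -31816 - 411t for integer t.
u ≥ 0: smallest is 22140 mod 286 = 118 (at t = -77), with v = -169.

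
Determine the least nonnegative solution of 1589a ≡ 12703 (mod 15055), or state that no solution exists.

gcd(15055, 1589):
  15055 = 9*1589 + 754
  1589 = 2*754 + 81
  754 = 9*81 + 25
  81 = 3*25 + 6
  25 = 4*6 + 1
  6 = 6*1
so gcd(15055, 1589) = 1.
1 divides 12703, so solutions exist.
Back-substitute for Bézout coefficients:
  1 = 25 - 4*6
  ... = 1589*(-2416) + 15055*(255)
So 1589*(-2416) ≡ 1 (mod 15055); multiply by 12703: a ≡ -30690448 (mod 15055).
Smallest nonnegative: a = -30690448 mod 15055 = 6697.

6697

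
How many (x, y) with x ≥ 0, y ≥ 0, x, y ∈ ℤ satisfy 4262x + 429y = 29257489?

gcd(4262, 429) = 1.
By Bézout, 4262*(-46) + 429*(457) = 1.
One solution: (149, 66719).
General: x = 149 + 429t, y = 66719 - 4262t.
x ≥ 0 ⇒ t ≥ 0; y ≥ 0 ⇒ t ≤ 15. So t ∈ [0, 15]: 16 solutions.

16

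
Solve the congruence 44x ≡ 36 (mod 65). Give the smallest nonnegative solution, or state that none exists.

54

gcd(65, 44) = 1  (65 = 1*44 + 21, 44 = 2*21 + 2, 21 = 10*2 + 1, 2 = 2*1).
1 divides 36, so solutions exist.
Back-substituting, 44*(-31) + 65*(21) = 1.
So 44*(-31) ≡ 1 (mod 65); multiply by 36: x ≡ -1116 (mod 65).
Smallest nonnegative: x = -1116 mod 65 = 54.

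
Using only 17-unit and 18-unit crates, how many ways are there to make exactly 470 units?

Need nonnegative integers with 17j + 18k = 470.
gcd(17, 18) = 1, and 17·(-1) + 18·(1) = 1.
So (j₀, k₀) = (-470, 470); general j = -470 + 18t, k = 470 - 17t.
j ≥ 0 ⇒ t ≥ 27; k ≥ 0 ⇒ t ≤ 27. That's 1 value of t.

1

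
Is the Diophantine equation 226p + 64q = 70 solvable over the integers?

yes

gcd(226, 64) = 2.
2 divides 70, so integer solutions exist.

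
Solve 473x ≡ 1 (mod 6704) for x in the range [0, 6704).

gcd(6704, 473) = 1  (6704 = 14×473 + 82, 473 = 5×82 + 63, 82 = 1×63 + 19, 63 = 3×19 + 6, 19 = 3×6 + 1, 6 = 6×1).
Back-substituting, 473×(-1063) + 6704×(75) = 1.
So 473×-1063 ≡ 1 (mod 6704), and -1063 mod 6704 = 5641.

5641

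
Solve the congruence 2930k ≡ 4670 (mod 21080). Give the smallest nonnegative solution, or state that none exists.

gcd(21080, 2930) = 10.
10 divides 4670, so solutions exist.
By Bézout, 2930*(-259) + 21080*(36) = 10.
So 2930*(-259) ≡ 10 (mod 21080); multiply by 467: k ≡ -120953 (mod 2108).
Smallest nonnegative: k = -120953 mod 2108 = 1311.

1311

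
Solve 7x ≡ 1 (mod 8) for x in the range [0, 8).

7

gcd(8, 7) = 1  (8 = 1*7 + 1, 7 = 7*1).
Back-substituting, 7*(-1) + 8*(1) = 1.
So 7*-1 ≡ 1 (mod 8), and -1 mod 8 = 7.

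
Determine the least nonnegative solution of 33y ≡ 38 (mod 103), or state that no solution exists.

23

gcd(103, 33) = 1  (103 = 3·33 + 4, 33 = 8·4 + 1, 4 = 4·1).
1 divides 38, so solutions exist.
Back-substituting, 33·(25) + 103·(-8) = 1.
So 33·(25) ≡ 1 (mod 103); multiply by 38: y ≡ 950 (mod 103).
Smallest nonnegative: y = 950 mod 103 = 23.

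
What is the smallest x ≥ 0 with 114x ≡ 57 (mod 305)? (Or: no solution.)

gcd(305, 114) = 1.
1 divides 57, so solutions exist.
By Bézout, 114×(99) + 305×(-37) = 1.
So 114×(99) ≡ 1 (mod 305); multiply by 57: x ≡ 5643 (mod 305).
Smallest nonnegative: x = 5643 mod 305 = 153.

153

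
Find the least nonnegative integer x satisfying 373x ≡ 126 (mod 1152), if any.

gcd(1152, 373) = 1.
1 divides 126, so solutions exist.
By Bézout, 373*(349) + 1152*(-113) = 1.
So 373*(349) ≡ 1 (mod 1152); multiply by 126: x ≡ 43974 (mod 1152).
Smallest nonnegative: x = 43974 mod 1152 = 198.

198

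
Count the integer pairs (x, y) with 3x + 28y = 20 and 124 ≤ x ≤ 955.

gcd(28, 3) = 1  (28 = 9×3 + 1, 3 = 3×1).
Back-substituting, 3×(-9) + 28×(1) = 1.
Scale by 20: particular solution (-180, 20); reduce x mod 28: (16, -1).
General solution: x = 16 + 28t, y = -1 - 3t for integer t.
124 ≤ 16 + 28t ≤ 955 gives t ∈ [4, 33], which is 30 values.

30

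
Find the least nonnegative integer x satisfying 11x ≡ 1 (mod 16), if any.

3

gcd(16, 11) = 1  (16 = 1·11 + 5, 11 = 2·5 + 1, 5 = 5·1).
1 divides 1, so solutions exist.
Back-substituting, 11·(3) + 16·(-2) = 1.
So 11·(3) ≡ 1 (mod 16); multiply by 1: x ≡ 3 (mod 16).
Smallest nonnegative: x = 3 mod 16 = 3.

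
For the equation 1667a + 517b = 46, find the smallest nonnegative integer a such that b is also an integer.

455

gcd(1667, 517):
  1667 = 3·517 + 116
  517 = 4·116 + 53
  116 = 2·53 + 10
  53 = 5·10 + 3
  10 = 3·3 + 1
  3 = 3·1
so gcd(1667, 517) = 1.
1 divides 46, so solutions exist.
Back-substitute for Bézout coefficients:
  1 = 10 - 3·3
  ... = 1667·(156) + 517·(-503)
Scale by 46/1 = 46: (a₀, b₀) = (7176, -23138).
General solution: a = 7176 + 517t, b = -23138 - 1667t for integer t.
a ≥ 0: smallest is 7176 mod 517 = 455 (at t = -13), with b = -1467.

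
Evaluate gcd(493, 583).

gcd(583, 493):
  583 = 1*493 + 90
  493 = 5*90 + 43
  90 = 2*43 + 4
  43 = 10*4 + 3
  4 = 1*3 + 1
  3 = 3*1
so gcd(583, 493) = 1.

1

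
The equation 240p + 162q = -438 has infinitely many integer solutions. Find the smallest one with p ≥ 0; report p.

11

gcd(240, 162) = 6  (240 = 1*162 + 78, 162 = 2*78 + 6, 78 = 13*6).
6 divides -438, so solutions exist.
Back-substituting, 240*(-2) + 162*(3) = 6.
Scale by -438/6 = -73: (p₀, q₀) = (146, -219).
General solution: p = 146 + 27t, q = -219 - 40t for integer t.
p ≥ 0: smallest is 146 mod 27 = 11 (at t = -5), with q = -19.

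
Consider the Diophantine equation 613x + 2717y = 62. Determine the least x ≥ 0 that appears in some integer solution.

1578

gcd(2717, 613) = 1.
1 divides 62, so solutions exist.
By Bézout, 613*(-851) + 2717*(192) = 1.
Scale by 62/1 = 62: (x₀, y₀) = (-52762, 11904).
General solution: x = -52762 + 2717t, y = 11904 - 613t for integer t.
x ≥ 0: smallest is -52762 mod 2717 = 1578 (at t = 20), with y = -356.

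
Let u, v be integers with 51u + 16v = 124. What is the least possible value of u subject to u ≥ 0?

gcd(51, 16) = 1.
1 divides 124, so solutions exist.
By Bézout, 51*(-5) + 16*(16) = 1.
Scale by 124/1 = 124: (u₀, v₀) = (-620, 1984).
General solution: u = -620 + 16t, v = 1984 - 51t for integer t.
u ≥ 0: smallest is -620 mod 16 = 4 (at t = 39), with v = -5.

4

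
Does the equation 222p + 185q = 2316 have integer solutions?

no

gcd(222, 185):
  222 = 1*185 + 37
  185 = 5*37
so gcd(222, 185) = 37.
37 does not divide 2316 (remainder 22), so no integer solutions.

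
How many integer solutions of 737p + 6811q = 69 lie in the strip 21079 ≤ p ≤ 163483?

21

gcd(6811, 737):
  6811 = 9·737 + 178
  737 = 4·178 + 25
  178 = 7·25 + 3
  25 = 8·3 + 1
  3 = 3·1
so gcd(6811, 737) = 1.
Back-substitute for Bézout coefficients:
  1 = 25 - 8·3
  ... = 737·(2181) + 6811·(-236)
Scale by 69: particular solution (150489, -16284); reduce p mod 6811: (647, -70).
General solution: p = 647 + 6811t, q = -70 - 737t for integer t.
21079 ≤ 647 + 6811t ≤ 163483 gives t ∈ [3, 23], which is 21 values.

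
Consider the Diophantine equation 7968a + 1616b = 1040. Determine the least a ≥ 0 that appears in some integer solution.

34

gcd(7968, 1616) = 16.
16 divides 1040, so solutions exist.
By Bézout, 7968*(-29) + 1616*(143) = 16.
Scale by 1040/16 = 65: (a₀, b₀) = (-1885, 9295).
General solution: a = -1885 + 101t, b = 9295 - 498t for integer t.
a ≥ 0: smallest is -1885 mod 101 = 34 (at t = 19), with b = -167.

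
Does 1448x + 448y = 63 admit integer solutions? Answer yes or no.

no

gcd(1448, 448) = 8.
8 does not divide 63 (remainder 7), so no integer solutions.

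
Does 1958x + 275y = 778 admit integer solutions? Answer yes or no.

no

gcd(1958, 275) = 11  (1958 = 7·275 + 33, 275 = 8·33 + 11, 33 = 3·11).
11 does not divide 778 (remainder 8), so no integer solutions.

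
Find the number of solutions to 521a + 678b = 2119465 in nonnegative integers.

gcd(678, 521) = 1.
By Bézout, 521·(95) + 678·(-73) = 1.
One solution: (125, 3030).
General: a = 125 + 678t, b = 3030 - 521t.
a ≥ 0 ⇒ t ≥ 0; b ≥ 0 ⇒ t ≤ 5. So t ∈ [0, 5]: 6 solutions.

6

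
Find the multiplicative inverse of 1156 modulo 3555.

286

gcd(3555, 1156) = 1  (3555 = 3·1156 + 87, 1156 = 13·87 + 25, 87 = 3·25 + 12, 25 = 2·12 + 1, 12 = 12·1).
Back-substituting, 1156·(286) + 3555·(-93) = 1.
So 1156·286 ≡ 1 (mod 3555), and 286 mod 3555 = 286.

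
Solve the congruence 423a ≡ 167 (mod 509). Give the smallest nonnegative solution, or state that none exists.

gcd(509, 423) = 1.
1 divides 167, so solutions exist.
By Bézout, 423×(-219) + 509×(182) = 1.
So 423×(-219) ≡ 1 (mod 509); multiply by 167: a ≡ -36573 (mod 509).
Smallest nonnegative: a = -36573 mod 509 = 75.

75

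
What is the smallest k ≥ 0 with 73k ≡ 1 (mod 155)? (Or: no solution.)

17

gcd(155, 73) = 1.
1 divides 1, so solutions exist.
By Bézout, 73×(17) + 155×(-8) = 1.
So 73×(17) ≡ 1 (mod 155); multiply by 1: k ≡ 17 (mod 155).
Smallest nonnegative: k = 17 mod 155 = 17.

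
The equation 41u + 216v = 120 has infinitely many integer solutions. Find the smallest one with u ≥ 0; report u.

gcd(216, 41):
  216 = 5×41 + 11
  41 = 3×11 + 8
  11 = 1×8 + 3
  8 = 2×3 + 2
  3 = 1×2 + 1
  2 = 2×1
so gcd(216, 41) = 1.
1 divides 120, so solutions exist.
Back-substitute for Bézout coefficients:
  1 = 3 - 1×2
  ... = 41×(-79) + 216×(15)
Scale by 120/1 = 120: (u₀, v₀) = (-9480, 1800).
General solution: u = -9480 + 216t, v = 1800 - 41t for integer t.
u ≥ 0: smallest is -9480 mod 216 = 24 (at t = 44), with v = -4.

24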